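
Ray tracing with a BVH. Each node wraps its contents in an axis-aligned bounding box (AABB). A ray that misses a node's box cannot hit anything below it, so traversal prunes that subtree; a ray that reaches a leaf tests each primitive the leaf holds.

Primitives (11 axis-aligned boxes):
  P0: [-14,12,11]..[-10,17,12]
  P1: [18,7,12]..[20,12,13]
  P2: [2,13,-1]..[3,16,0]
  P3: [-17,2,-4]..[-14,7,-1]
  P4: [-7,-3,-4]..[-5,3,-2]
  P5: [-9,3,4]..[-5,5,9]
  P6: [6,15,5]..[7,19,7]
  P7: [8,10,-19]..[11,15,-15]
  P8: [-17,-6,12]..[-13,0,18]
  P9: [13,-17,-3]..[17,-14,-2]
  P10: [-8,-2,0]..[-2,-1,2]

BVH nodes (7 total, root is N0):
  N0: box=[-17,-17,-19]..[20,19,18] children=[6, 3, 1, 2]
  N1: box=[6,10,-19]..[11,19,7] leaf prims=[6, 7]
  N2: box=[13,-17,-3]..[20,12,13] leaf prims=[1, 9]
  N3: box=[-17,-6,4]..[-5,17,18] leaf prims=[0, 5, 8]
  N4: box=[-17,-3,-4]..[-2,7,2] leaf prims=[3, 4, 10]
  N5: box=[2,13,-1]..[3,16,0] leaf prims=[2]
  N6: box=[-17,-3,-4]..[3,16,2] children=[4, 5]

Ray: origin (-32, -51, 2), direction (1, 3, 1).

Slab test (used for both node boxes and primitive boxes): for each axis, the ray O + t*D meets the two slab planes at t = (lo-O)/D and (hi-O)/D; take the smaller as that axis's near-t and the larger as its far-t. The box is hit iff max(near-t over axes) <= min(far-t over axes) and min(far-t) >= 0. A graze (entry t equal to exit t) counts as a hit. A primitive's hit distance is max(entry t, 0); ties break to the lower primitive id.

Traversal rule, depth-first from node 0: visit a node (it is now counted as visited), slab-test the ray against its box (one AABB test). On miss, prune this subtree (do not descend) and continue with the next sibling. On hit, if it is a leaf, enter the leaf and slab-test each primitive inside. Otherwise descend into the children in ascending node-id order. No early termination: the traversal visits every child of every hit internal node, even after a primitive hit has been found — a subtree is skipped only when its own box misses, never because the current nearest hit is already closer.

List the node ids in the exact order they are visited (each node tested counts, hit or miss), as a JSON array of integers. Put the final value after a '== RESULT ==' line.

Traverse from the root:
N0 x:[15,52] y:[34/3,70/3] z:[-21,16] -> hit [15,16], descend [1, 2, 3, 6]
  N1 x:[38,43] y:[61/3,70/3] z:[-21,5] -> miss, prune
  N2 x:[45,52] y:[34/3,21] z:[-5,11] -> miss, prune
  N3 x:[15,27] y:[15,68/3] z:[2,16] -> hit [15,16] leaf, test {P0(miss), P5(miss), P8@t=15}
  N6 x:[15,35] y:[16,67/3] z:[-6,0] -> miss, prune

5 AABB tests over nodes [0, 1, 2, 3, 6]; 1 leaf entered; closest P8.

== RESULT ==
[0, 1, 2, 3, 6]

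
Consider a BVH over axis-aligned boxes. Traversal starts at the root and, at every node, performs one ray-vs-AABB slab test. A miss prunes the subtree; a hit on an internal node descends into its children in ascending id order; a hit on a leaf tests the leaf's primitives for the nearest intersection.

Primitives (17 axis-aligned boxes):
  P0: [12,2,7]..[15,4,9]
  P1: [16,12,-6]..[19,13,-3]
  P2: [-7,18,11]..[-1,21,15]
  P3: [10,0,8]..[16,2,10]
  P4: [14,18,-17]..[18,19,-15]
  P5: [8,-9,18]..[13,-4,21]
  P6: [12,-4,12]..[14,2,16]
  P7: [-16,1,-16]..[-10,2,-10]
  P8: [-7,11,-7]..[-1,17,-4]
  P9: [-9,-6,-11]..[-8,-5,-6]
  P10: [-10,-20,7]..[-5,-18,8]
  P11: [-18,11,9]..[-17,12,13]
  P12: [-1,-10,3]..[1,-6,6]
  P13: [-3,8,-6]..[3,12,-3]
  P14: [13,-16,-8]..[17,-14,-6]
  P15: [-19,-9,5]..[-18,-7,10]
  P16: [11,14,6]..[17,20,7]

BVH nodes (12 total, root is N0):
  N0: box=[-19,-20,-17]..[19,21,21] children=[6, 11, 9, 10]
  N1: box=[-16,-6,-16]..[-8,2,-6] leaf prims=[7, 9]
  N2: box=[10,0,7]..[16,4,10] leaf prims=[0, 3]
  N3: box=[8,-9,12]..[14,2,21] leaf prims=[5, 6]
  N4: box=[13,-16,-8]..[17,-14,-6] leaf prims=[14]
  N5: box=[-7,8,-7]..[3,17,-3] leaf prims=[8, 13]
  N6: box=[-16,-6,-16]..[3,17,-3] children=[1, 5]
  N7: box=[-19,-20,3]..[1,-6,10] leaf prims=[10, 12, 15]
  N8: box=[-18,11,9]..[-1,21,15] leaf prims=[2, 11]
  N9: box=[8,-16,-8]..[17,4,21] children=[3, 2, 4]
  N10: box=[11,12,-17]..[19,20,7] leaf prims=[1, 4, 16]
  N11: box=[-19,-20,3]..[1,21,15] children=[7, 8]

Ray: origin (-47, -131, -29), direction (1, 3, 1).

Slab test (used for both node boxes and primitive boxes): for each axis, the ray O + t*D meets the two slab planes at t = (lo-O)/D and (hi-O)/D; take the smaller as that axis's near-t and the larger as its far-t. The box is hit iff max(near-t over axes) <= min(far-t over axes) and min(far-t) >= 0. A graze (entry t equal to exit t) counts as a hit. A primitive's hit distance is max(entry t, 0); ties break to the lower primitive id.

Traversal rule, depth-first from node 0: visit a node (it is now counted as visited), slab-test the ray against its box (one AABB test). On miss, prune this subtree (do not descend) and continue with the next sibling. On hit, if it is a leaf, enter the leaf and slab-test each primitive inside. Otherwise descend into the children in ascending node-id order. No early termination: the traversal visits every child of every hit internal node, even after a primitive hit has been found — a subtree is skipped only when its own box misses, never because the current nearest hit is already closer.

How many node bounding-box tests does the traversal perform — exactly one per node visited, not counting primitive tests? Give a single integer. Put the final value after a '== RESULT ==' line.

Traverse from the root:
N0 x:[28,66] y:[37,152/3] z:[12,50] -> hit [37,50], descend [6, 9, 10, 11]
  N6 x:[31,50] y:[125/3,148/3] z:[13,26] -> miss, prune
  N9 x:[55,64] y:[115/3,45] z:[21,50] -> miss, prune
  N10 x:[58,66] y:[143/3,151/3] z:[12,36] -> miss, prune
  N11 x:[28,48] y:[37,152/3] z:[32,44] -> hit [37,44], descend [7, 8]
    N7 x:[28,48] y:[37,125/3] z:[32,39] -> hit [37,39] leaf, test {P10@t=37, P12(miss), P15(miss)}
    N8 x:[29,46] y:[142/3,152/3] z:[38,44] -> miss, prune

Summary -> nodes [0, 6, 9, 10, 11, 7, 8]; box-tests=7; leaf-entries=1; first=P10

== RESULT ==
7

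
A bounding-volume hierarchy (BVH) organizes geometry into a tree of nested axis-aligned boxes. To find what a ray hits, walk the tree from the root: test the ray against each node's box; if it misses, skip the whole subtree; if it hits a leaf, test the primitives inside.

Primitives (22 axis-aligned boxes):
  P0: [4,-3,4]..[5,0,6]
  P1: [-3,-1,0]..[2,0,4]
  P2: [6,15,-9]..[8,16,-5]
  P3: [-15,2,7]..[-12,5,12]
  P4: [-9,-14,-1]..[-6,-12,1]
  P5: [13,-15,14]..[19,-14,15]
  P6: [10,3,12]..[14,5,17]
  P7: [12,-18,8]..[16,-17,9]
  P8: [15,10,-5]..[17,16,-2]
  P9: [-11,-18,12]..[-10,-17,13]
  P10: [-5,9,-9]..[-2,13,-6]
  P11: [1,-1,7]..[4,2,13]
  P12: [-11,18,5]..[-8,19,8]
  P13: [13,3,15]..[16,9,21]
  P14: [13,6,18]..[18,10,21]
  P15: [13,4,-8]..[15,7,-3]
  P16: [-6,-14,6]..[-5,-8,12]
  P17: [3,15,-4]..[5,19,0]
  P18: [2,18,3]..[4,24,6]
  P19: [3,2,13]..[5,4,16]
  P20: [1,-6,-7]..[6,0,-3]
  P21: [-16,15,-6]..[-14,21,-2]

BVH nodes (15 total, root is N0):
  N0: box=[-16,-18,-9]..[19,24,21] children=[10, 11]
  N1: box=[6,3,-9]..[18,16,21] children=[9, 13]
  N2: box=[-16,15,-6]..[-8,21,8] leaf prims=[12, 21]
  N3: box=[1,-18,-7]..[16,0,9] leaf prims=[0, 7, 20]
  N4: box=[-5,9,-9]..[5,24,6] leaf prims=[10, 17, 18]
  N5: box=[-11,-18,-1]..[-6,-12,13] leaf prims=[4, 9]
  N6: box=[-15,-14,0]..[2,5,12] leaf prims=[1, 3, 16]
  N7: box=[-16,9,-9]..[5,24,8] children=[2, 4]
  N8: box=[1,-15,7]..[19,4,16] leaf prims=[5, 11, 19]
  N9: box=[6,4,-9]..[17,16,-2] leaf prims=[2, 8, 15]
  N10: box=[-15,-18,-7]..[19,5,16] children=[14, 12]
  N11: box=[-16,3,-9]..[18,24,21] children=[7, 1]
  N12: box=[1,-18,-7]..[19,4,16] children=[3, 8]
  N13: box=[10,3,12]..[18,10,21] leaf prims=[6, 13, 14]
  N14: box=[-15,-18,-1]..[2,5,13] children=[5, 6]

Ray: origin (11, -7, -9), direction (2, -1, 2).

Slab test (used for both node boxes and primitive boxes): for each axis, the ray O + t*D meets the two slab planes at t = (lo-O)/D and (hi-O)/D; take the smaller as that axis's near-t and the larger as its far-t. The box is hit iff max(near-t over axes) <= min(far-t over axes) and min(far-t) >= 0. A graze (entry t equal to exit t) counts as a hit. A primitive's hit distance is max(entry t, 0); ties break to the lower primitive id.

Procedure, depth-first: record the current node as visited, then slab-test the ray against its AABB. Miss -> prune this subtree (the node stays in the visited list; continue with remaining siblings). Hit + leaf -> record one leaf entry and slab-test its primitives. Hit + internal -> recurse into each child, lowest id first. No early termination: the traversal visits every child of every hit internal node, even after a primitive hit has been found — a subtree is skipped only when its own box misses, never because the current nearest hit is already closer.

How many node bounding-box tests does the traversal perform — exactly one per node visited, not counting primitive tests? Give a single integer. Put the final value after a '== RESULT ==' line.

Trace the traversal:
N0 x:[-27/2,4] y:[-31,11] z:[0,15] -> hit [0,4], descend [10, 11]
  N10 x:[-13,4] y:[-12,11] z:[1,25/2] -> hit [1,4], descend [12, 14]
    N12 x:[-5,4] y:[-11,11] z:[1,25/2] -> hit [1,4], descend [3, 8]
      N3 x:[-5,5/2] y:[-7,11] z:[1,9] -> hit [1,5/2] leaf, test {P0(miss), P7(miss), P20(miss)}
      N8 x:[-5,4] y:[-11,8] z:[8,25/2] -> miss, prune
    N14 x:[-13,-9/2] y:[-12,11] z:[4,11] -> miss, prune
  N11 x:[-27/2,7/2] y:[-31,-10] z:[0,15] -> miss, prune

Visited [0, 10, 12, 3, 8, 14, 11]. Tests: 7 box, 1 leaf. Nearest: miss.

== RESULT ==
7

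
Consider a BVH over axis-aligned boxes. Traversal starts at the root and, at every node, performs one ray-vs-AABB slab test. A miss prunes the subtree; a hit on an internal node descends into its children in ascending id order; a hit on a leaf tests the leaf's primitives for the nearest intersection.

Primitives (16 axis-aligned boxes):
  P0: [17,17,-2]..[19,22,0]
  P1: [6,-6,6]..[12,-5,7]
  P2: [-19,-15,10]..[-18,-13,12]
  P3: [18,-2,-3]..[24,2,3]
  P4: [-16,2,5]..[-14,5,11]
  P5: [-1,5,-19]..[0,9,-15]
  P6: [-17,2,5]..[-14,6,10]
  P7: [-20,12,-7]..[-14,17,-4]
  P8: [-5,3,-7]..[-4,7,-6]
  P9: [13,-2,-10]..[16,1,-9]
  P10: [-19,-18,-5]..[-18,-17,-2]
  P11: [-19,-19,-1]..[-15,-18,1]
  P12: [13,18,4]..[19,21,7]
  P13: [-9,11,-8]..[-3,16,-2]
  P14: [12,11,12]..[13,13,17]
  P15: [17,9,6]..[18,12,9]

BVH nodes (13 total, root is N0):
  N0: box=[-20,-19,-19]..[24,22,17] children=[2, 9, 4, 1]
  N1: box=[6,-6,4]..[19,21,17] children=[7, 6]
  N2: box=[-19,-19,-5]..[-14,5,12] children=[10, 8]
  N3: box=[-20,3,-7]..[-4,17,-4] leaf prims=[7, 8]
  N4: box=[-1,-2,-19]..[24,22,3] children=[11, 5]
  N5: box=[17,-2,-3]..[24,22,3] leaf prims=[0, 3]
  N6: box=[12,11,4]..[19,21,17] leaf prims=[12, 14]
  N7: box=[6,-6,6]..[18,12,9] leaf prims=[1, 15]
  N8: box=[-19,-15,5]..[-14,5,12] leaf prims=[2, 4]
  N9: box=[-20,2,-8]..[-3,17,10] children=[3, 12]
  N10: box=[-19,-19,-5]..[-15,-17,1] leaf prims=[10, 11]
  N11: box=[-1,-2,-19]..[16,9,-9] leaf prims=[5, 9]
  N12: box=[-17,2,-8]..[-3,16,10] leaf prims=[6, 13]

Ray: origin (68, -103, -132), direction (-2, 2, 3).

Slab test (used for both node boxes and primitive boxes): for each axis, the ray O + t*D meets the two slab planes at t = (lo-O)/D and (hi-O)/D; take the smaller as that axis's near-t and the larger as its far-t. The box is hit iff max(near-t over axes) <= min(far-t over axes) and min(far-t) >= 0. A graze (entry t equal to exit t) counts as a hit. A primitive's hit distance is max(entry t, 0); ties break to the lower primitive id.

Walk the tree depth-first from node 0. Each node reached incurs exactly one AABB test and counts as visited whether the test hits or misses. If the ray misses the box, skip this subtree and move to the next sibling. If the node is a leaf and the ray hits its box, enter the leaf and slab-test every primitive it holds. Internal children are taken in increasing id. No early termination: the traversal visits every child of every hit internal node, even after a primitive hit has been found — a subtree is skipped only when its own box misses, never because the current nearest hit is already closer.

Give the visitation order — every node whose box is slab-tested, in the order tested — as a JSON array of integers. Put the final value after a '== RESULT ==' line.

Trace the traversal:
N0 x:[22,44] y:[42,125/2] z:[113/3,149/3] -> hit [42,44], descend [1, 2, 4, 9]
  N1 x:[49/2,31] y:[97/2,62] z:[136/3,149/3] -> miss, prune
  N2 x:[41,87/2] y:[42,54] z:[127/3,48] -> hit [127/3,87/2], descend [8, 10]
    N8 x:[41,87/2] y:[44,54] z:[137/3,48] -> miss, prune
    N10 x:[83/2,87/2] y:[42,43] z:[127/3,133/3] -> hit [127/3,43] leaf, test {P10@t=43, P11(miss)}
  N4 x:[22,69/2] y:[101/2,125/2] z:[113/3,45] -> miss, prune
  N9 x:[71/2,44] y:[105/2,60] z:[124/3,142/3] -> miss, prune

order=[0, 1, 2, 8, 10, 4, 9]  |boxes|=7  |leaves|=1  hit=P10

== RESULT ==
[0, 1, 2, 8, 10, 4, 9]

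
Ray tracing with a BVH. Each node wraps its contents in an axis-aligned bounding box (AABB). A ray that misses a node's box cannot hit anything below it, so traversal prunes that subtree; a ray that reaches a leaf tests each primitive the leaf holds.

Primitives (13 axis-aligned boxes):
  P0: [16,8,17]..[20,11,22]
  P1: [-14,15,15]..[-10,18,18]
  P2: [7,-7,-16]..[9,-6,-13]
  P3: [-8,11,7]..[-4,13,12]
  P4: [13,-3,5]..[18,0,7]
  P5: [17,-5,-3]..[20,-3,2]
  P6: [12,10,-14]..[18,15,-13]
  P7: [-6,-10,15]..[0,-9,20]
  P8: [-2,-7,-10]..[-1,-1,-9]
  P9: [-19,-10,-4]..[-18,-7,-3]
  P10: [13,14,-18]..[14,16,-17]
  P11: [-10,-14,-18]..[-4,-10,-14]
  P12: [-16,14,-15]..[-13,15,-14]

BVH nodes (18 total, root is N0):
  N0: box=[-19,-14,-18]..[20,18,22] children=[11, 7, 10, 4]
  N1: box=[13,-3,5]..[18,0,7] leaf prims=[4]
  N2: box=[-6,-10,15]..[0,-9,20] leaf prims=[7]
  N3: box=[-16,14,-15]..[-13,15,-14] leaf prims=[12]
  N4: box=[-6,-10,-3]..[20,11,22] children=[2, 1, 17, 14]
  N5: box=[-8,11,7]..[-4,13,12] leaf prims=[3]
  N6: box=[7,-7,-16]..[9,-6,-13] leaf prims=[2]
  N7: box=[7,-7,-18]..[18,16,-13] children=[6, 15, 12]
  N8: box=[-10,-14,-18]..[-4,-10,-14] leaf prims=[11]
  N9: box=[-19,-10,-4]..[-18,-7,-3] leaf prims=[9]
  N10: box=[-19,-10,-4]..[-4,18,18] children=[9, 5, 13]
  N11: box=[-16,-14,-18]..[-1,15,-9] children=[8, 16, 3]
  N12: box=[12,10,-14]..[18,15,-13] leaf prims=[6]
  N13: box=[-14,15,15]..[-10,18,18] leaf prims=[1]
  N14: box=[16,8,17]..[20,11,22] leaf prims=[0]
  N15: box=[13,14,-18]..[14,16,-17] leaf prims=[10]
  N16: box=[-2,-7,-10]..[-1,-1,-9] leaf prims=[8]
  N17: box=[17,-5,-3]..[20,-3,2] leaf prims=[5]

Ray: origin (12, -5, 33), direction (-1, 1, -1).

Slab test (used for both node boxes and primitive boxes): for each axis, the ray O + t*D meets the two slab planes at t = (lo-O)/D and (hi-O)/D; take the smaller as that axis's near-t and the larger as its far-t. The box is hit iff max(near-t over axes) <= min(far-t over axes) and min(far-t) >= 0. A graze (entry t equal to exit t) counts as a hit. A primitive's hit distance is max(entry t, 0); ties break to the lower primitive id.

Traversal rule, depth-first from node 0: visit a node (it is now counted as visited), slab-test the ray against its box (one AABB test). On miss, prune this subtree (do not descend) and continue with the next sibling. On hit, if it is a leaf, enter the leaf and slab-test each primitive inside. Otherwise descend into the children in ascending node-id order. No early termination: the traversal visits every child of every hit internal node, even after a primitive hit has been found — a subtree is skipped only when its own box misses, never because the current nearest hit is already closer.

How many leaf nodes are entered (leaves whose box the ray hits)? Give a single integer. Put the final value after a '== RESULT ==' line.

Walk:
N0 x:[-8,31] y:[-9,23] z:[11,51] -> hit [11,23], descend [4, 7, 10, 11]
  N4 x:[-8,18] y:[-5,16] z:[11,36] -> hit [11,16], descend [1, 2, 14, 17]
    N1 x:[-6,-1] y:[2,5] z:[26,28] -> miss, prune
    N2 x:[12,18] y:[-5,-4] z:[13,18] -> miss, prune
    N14 x:[-8,-4] y:[13,16] z:[11,16] -> miss, prune
    N17 x:[-8,-5] y:[0,2] z:[31,36] -> miss, prune
  N7 x:[-6,5] y:[-2,21] z:[46,51] -> miss, prune
  N10 x:[16,31] y:[-5,23] z:[15,37] -> hit [16,23], descend [5, 9, 13]
    N5 x:[16,20] y:[16,18] z:[21,26] -> miss, prune
    N9 x:[30,31] y:[-5,-2] z:[36,37] -> miss, prune
    N13 x:[22,26] y:[20,23] z:[15,18] -> miss, prune
  N11 x:[13,28] y:[-9,20] z:[42,51] -> miss, prune

12 AABB tests over nodes [0, 4, 1, 2, 14, 17, 7, 10, 5, 9, 13, 11]; 0 leaves entered; closest miss.

== RESULT ==
0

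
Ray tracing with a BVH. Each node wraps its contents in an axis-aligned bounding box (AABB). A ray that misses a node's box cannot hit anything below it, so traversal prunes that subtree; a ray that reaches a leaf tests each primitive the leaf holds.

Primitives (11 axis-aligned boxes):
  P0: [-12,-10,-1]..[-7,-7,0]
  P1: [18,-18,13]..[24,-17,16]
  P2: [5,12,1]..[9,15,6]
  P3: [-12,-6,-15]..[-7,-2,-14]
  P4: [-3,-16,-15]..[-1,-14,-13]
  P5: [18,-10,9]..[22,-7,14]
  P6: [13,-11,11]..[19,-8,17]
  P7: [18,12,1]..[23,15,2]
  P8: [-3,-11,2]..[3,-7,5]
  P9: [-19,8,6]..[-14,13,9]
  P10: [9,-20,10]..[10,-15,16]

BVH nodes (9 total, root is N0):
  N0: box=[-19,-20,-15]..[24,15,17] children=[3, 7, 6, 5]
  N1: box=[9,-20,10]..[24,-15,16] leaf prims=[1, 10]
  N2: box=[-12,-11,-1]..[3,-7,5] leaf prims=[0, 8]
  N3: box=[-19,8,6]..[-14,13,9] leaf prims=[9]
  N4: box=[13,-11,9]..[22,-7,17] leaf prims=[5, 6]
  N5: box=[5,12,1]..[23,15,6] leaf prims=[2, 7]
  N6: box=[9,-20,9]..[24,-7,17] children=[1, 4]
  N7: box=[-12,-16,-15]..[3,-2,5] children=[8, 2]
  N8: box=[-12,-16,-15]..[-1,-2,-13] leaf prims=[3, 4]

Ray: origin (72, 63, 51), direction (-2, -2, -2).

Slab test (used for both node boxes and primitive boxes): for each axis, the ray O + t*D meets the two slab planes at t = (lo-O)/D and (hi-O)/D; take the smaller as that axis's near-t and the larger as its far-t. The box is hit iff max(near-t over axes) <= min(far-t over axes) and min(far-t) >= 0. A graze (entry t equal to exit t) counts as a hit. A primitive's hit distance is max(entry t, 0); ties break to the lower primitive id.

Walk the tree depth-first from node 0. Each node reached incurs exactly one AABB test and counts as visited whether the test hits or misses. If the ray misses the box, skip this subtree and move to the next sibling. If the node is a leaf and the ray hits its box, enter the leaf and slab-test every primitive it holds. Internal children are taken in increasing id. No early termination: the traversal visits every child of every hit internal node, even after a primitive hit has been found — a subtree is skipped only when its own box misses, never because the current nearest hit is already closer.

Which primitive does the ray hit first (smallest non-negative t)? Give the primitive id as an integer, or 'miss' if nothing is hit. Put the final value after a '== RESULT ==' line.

Traverse from the root:
N0 x:[24,91/2] y:[24,83/2] z:[17,33] -> hit [24,33], descend [3, 5, 6, 7]
  N3 x:[43,91/2] y:[25,55/2] z:[21,45/2] -> miss, prune
  N5 x:[49/2,67/2] y:[24,51/2] z:[45/2,25] -> hit [49/2,25] leaf, test {P2(miss), P7@t=49/2}
  N6 x:[24,63/2] y:[35,83/2] z:[17,21] -> miss, prune
  N7 x:[69/2,42] y:[65/2,79/2] z:[23,33] -> miss, prune

Summary -> nodes [0, 3, 5, 6, 7]; box-tests=5; leaf-entries=1; first=P7

== RESULT ==
7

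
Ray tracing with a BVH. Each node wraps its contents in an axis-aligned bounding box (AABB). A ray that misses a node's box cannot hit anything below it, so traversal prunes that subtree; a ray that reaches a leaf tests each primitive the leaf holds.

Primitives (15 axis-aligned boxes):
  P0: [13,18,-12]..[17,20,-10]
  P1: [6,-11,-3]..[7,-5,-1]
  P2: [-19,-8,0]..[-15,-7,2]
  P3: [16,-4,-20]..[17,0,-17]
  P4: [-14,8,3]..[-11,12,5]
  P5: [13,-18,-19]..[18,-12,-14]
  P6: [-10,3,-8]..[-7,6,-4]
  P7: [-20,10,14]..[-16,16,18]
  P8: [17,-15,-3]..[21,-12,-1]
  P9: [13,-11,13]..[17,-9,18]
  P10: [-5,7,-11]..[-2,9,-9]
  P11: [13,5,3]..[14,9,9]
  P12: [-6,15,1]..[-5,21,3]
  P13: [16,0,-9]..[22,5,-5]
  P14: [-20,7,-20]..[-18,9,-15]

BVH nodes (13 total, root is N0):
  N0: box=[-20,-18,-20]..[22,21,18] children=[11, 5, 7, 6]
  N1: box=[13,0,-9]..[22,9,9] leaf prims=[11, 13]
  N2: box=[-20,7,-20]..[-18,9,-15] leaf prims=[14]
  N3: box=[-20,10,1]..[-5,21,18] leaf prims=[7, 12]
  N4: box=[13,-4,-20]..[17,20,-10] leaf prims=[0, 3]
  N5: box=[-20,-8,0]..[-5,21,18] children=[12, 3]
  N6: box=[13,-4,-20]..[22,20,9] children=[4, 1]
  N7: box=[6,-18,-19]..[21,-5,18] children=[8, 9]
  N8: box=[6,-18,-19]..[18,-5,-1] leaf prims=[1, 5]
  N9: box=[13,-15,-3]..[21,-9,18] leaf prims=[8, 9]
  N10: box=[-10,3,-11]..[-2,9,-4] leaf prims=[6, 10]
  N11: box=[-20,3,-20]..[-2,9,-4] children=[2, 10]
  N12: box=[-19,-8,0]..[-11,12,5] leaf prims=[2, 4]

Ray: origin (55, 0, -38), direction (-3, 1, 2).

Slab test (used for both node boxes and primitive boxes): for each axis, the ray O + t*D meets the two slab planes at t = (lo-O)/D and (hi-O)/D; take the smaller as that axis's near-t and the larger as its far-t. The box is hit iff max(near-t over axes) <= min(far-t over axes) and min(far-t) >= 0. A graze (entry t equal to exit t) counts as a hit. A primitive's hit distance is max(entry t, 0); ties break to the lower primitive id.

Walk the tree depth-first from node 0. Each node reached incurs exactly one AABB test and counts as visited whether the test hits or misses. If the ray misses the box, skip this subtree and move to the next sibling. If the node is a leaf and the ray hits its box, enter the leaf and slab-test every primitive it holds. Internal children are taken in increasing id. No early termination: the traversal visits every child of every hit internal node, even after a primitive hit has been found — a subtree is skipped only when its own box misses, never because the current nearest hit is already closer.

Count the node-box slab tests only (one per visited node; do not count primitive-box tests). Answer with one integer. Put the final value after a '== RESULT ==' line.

Walk:
N0 x:[11,25] y:[-18,21] z:[9,28] -> hit [11,21], descend [5, 6, 7, 11]
  N5 x:[20,25] y:[-8,21] z:[19,28] -> hit [20,21], descend [3, 12]
    N3 x:[20,25] y:[10,21] z:[39/2,28] -> hit [20,21] leaf, test {P7(miss), P12@t=20}
    N12 x:[22,74/3] y:[-8,12] z:[19,43/2] -> miss, prune
  N6 x:[11,14] y:[-4,20] z:[9,47/2] -> hit [11,14], descend [1, 4]
    N1 x:[11,14] y:[0,9] z:[29/2,47/2] -> miss, prune
    N4 x:[38/3,14] y:[-4,20] z:[9,14] -> hit [38/3,14] leaf, test {P0(miss), P3(miss)}
  N7 x:[34/3,49/3] y:[-18,-5] z:[19/2,28] -> miss, prune
  N11 x:[19,25] y:[3,9] z:[9,17] -> miss, prune

9 AABB tests over nodes [0, 5, 3, 12, 6, 1, 4, 7, 11]; 2 leaves entered; closest P12.

== RESULT ==
9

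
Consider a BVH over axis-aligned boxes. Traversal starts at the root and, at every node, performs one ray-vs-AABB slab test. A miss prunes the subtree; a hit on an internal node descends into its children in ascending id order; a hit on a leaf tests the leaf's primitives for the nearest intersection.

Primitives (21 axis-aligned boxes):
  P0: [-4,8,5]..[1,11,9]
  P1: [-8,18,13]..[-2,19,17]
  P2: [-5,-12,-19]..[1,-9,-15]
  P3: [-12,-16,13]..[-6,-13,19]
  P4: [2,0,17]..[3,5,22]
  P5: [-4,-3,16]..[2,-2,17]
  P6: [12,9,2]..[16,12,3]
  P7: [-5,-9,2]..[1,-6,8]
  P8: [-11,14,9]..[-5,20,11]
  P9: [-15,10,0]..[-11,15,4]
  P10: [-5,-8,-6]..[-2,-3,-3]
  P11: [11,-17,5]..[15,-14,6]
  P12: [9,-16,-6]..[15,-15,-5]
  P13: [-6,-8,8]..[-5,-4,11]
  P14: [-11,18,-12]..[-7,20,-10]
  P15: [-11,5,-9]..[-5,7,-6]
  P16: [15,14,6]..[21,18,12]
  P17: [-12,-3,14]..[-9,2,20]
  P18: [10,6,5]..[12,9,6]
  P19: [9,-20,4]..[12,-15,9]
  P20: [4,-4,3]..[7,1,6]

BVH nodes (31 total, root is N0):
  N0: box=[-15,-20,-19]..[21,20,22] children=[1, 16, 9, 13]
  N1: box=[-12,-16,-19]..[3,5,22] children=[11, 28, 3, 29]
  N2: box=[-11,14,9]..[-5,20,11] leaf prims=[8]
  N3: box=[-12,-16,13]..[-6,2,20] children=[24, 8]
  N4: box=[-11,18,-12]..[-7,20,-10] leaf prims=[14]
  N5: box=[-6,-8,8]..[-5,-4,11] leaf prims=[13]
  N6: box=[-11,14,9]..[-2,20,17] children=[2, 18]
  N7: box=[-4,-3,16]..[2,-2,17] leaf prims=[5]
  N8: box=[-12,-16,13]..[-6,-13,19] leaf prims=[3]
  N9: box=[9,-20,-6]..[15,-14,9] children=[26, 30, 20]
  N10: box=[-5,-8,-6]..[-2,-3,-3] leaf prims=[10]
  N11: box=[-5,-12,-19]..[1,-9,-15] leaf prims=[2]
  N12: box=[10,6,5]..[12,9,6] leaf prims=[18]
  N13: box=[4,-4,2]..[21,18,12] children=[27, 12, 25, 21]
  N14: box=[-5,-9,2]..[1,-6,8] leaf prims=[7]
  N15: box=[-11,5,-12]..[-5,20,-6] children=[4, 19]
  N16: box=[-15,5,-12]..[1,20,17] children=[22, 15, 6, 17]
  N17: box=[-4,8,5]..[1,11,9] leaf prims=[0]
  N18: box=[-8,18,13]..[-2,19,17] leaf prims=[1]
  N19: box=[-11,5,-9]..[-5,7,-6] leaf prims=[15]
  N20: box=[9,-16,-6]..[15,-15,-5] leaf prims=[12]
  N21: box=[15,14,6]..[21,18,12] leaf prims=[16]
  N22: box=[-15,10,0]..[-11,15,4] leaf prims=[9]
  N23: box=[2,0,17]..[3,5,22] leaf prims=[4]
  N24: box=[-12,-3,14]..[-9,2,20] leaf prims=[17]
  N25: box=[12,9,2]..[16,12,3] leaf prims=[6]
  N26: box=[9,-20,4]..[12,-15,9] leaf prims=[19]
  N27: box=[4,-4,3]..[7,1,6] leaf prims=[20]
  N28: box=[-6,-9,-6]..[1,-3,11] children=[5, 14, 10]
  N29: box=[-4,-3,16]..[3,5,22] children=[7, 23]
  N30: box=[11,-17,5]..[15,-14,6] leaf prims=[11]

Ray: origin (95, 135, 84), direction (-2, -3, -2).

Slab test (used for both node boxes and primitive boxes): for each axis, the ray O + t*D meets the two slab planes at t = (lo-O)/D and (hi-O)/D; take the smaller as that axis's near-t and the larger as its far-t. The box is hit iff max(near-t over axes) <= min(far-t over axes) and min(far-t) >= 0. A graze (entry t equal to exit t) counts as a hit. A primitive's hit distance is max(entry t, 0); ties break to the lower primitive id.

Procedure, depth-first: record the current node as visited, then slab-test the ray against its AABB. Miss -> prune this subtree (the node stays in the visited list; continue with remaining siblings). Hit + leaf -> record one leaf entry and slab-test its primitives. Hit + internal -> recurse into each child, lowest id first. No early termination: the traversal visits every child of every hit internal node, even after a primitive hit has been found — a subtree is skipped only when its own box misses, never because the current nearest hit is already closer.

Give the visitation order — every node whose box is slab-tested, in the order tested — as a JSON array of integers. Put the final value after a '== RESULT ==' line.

Traverse from the root:
N0 x:[37,55] y:[115/3,155/3] z:[31,103/2] -> hit [115/3,103/2], descend [1, 9, 13, 16]
  N1 x:[46,107/2] y:[130/3,151/3] z:[31,103/2] -> hit [46,151/3], descend [3, 11, 28, 29]
    N3 x:[101/2,107/2] y:[133/3,151/3] z:[32,71/2] -> miss, prune
    N11 x:[47,50] y:[48,49] z:[99/2,103/2] -> miss, prune
    N28 x:[47,101/2] y:[46,48] z:[73/2,45] -> miss, prune
    N29 x:[46,99/2] y:[130/3,46] z:[31,34] -> miss, prune
  N9 x:[40,43] y:[149/3,155/3] z:[75/2,45] -> miss, prune
  N13 x:[37,91/2] y:[39,139/3] z:[36,41] -> hit [39,41], descend [12, 21, 25, 27]
    N12 x:[83/2,85/2] y:[42,43] z:[39,79/2] -> miss, prune
    N21 x:[37,40] y:[39,121/3] z:[36,39] -> hit [39,39] leaf, test {P16@t=39}
    N25 x:[79/2,83/2] y:[41,42] z:[81/2,41] -> hit [41,41] leaf, test {P6@t=41}
    N27 x:[44,91/2] y:[134/3,139/3] z:[39,81/2] -> miss, prune
  N16 x:[47,55] y:[115/3,130/3] z:[67/2,48] -> miss, prune

Visited [0, 1, 3, 11, 28, 29, 9, 13, 12, 21, 25, 27, 16]. Tests: 13 box, 2 leaf. Nearest: P16.

== RESULT ==
[0, 1, 3, 11, 28, 29, 9, 13, 12, 21, 25, 27, 16]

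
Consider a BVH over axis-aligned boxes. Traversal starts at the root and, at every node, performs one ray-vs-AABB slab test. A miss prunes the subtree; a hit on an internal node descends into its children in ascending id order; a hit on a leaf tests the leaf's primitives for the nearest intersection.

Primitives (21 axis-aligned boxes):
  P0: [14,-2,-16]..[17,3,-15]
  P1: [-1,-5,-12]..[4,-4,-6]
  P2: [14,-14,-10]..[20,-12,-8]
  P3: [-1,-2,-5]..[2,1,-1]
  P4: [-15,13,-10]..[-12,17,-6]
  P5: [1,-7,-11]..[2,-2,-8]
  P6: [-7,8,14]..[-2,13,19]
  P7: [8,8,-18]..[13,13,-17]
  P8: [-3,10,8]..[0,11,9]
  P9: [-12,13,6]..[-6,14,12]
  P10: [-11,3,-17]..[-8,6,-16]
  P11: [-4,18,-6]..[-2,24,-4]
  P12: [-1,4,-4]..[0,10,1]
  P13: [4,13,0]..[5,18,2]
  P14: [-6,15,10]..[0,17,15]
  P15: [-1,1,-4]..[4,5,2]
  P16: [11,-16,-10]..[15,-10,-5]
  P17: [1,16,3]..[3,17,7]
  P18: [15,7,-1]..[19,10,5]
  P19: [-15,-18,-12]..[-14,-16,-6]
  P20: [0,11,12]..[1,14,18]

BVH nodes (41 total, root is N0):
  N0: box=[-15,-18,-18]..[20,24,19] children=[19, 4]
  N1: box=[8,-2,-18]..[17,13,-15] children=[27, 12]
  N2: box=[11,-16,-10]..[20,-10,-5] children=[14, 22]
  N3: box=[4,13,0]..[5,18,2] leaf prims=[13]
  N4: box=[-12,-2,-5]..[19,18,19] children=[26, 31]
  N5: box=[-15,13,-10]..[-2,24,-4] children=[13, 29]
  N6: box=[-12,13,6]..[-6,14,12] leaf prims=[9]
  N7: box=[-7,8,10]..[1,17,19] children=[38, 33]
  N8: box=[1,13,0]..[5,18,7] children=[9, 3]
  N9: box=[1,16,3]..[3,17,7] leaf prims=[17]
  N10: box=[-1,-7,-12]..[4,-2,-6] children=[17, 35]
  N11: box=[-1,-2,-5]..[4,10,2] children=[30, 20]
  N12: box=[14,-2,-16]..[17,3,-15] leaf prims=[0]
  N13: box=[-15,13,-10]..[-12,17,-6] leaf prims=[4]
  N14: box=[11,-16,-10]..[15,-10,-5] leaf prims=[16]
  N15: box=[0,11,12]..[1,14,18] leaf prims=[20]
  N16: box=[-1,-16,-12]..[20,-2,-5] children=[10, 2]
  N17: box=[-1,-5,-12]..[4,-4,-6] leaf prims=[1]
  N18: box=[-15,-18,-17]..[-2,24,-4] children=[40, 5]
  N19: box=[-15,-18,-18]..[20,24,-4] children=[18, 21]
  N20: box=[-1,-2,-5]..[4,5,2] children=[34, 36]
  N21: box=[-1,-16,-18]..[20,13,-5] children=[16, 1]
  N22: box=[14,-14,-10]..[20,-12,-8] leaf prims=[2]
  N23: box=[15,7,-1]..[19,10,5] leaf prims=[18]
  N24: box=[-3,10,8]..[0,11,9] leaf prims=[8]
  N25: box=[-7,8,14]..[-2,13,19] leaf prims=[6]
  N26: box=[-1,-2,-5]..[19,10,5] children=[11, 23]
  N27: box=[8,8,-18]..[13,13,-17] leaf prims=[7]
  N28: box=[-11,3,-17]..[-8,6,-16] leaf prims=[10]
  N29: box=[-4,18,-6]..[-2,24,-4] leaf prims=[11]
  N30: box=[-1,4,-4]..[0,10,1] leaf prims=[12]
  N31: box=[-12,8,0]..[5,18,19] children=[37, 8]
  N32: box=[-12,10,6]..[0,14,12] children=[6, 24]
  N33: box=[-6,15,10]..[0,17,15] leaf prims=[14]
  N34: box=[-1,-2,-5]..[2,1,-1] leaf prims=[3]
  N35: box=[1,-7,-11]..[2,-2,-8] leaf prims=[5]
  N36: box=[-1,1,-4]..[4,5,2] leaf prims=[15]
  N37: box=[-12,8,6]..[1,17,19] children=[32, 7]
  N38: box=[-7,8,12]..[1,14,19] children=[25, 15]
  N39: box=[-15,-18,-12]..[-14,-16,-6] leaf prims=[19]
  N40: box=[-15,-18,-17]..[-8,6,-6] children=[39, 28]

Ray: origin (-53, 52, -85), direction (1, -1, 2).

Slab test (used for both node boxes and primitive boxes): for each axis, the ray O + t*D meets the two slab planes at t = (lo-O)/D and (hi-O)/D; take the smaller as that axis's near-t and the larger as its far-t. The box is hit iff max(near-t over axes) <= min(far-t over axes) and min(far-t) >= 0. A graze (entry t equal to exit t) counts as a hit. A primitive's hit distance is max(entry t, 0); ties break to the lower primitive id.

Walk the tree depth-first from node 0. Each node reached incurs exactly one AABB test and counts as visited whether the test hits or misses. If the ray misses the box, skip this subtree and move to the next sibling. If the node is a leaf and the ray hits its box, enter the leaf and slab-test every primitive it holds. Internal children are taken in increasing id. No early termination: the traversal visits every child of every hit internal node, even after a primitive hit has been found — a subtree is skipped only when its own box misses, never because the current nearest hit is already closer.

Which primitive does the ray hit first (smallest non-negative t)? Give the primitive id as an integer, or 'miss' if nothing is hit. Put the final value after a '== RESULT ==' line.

Traverse from the root:
N0 x:[38,73] y:[28,70] z:[67/2,52] -> hit [38,52], descend [4, 19]
  N4 x:[41,72] y:[34,54] z:[40,52] -> hit [41,52], descend [26, 31]
    N26 x:[52,72] y:[42,54] z:[40,45] -> miss, prune
    N31 x:[41,58] y:[34,44] z:[85/2,52] -> hit [85/2,44], descend [8, 37]
      N8 x:[54,58] y:[34,39] z:[85/2,46] -> miss, prune
      N37 x:[41,54] y:[35,44] z:[91/2,52] -> miss, prune
  N19 x:[38,73] y:[28,70] z:[67/2,81/2] -> hit [38,81/2], descend [18, 21]
    N18 x:[38,51] y:[28,70] z:[34,81/2] -> hit [38,81/2], descend [5, 40]
      N5 x:[38,51] y:[28,39] z:[75/2,81/2] -> hit [38,39], descend [13, 29]
        N13 x:[38,41] y:[35,39] z:[75/2,79/2] -> hit [38,39] leaf, test {P4@t=38}
        N29 x:[49,51] y:[28,34] z:[79/2,81/2] -> miss, prune
      N40 x:[38,45] y:[46,70] z:[34,79/2] -> miss, prune
    N21 x:[52,73] y:[39,68] z:[67/2,40] -> miss, prune

Visited [0, 4, 26, 31, 8, 37, 19, 18, 5, 13, 29, 40, 21]. Tests: 13 box, 1 leaf. Nearest: P4.

== RESULT ==
4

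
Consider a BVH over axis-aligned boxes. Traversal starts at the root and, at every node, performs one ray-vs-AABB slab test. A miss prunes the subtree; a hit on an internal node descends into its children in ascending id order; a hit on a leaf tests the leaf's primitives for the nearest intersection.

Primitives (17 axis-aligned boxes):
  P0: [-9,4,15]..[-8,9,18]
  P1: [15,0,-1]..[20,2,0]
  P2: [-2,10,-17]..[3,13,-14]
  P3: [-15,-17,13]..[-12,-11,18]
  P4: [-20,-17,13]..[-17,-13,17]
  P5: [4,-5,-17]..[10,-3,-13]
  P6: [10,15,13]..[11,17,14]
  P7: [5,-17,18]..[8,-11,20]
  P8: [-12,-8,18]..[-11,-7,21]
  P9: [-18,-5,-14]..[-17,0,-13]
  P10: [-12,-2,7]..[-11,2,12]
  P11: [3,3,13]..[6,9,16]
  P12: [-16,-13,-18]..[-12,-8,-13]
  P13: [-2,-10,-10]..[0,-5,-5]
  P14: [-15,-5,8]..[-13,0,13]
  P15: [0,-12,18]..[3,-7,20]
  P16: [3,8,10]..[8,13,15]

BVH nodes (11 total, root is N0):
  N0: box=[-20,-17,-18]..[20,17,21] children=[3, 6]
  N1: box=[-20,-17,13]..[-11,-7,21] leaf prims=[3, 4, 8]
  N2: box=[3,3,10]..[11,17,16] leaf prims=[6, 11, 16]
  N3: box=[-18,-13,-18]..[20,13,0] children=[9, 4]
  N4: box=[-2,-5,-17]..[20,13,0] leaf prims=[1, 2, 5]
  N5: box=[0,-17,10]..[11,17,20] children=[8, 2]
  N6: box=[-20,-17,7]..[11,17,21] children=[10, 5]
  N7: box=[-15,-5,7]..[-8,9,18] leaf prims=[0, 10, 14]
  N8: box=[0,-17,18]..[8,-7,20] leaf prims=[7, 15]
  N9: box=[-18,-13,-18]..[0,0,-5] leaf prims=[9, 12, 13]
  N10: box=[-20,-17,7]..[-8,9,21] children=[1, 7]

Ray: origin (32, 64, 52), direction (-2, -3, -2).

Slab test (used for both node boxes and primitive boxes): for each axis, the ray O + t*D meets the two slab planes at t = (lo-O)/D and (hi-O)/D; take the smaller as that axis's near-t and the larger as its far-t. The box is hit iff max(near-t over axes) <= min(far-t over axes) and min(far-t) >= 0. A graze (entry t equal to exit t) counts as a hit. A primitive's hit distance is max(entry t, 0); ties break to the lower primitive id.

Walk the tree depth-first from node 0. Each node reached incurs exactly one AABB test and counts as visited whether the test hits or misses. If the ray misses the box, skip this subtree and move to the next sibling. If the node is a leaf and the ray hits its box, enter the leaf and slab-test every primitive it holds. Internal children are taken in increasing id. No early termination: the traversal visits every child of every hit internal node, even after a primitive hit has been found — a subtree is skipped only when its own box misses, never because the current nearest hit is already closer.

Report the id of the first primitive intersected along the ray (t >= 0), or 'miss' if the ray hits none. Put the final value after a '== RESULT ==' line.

Walk:
N0 x:[6,26] y:[47/3,27] z:[31/2,35] -> hit [47/3,26], descend [3, 6]
  N3 x:[6,25] y:[17,77/3] z:[26,35] -> miss, prune
  N6 x:[21/2,26] y:[47/3,27] z:[31/2,45/2] -> hit [47/3,45/2], descend [5, 10]
    N5 x:[21/2,16] y:[47/3,27] z:[16,21] -> hit [16,16], descend [2, 8]
      N2 x:[21/2,29/2] y:[47/3,61/3] z:[18,21] -> miss, prune
      N8 x:[12,16] y:[71/3,27] z:[16,17] -> miss, prune
    N10 x:[20,26] y:[55/3,27] z:[31/2,45/2] -> hit [20,45/2], descend [1, 7]
      N1 x:[43/2,26] y:[71/3,27] z:[31/2,39/2] -> miss, prune
      N7 x:[20,47/2] y:[55/3,23] z:[17,45/2] -> hit [20,45/2] leaf, test {P0(miss), P10@t=43/2, P14(miss)}

9 AABB tests over nodes [0, 3, 6, 5, 2, 8, 10, 1, 7]; 1 leaf entered; closest P10.

== RESULT ==
10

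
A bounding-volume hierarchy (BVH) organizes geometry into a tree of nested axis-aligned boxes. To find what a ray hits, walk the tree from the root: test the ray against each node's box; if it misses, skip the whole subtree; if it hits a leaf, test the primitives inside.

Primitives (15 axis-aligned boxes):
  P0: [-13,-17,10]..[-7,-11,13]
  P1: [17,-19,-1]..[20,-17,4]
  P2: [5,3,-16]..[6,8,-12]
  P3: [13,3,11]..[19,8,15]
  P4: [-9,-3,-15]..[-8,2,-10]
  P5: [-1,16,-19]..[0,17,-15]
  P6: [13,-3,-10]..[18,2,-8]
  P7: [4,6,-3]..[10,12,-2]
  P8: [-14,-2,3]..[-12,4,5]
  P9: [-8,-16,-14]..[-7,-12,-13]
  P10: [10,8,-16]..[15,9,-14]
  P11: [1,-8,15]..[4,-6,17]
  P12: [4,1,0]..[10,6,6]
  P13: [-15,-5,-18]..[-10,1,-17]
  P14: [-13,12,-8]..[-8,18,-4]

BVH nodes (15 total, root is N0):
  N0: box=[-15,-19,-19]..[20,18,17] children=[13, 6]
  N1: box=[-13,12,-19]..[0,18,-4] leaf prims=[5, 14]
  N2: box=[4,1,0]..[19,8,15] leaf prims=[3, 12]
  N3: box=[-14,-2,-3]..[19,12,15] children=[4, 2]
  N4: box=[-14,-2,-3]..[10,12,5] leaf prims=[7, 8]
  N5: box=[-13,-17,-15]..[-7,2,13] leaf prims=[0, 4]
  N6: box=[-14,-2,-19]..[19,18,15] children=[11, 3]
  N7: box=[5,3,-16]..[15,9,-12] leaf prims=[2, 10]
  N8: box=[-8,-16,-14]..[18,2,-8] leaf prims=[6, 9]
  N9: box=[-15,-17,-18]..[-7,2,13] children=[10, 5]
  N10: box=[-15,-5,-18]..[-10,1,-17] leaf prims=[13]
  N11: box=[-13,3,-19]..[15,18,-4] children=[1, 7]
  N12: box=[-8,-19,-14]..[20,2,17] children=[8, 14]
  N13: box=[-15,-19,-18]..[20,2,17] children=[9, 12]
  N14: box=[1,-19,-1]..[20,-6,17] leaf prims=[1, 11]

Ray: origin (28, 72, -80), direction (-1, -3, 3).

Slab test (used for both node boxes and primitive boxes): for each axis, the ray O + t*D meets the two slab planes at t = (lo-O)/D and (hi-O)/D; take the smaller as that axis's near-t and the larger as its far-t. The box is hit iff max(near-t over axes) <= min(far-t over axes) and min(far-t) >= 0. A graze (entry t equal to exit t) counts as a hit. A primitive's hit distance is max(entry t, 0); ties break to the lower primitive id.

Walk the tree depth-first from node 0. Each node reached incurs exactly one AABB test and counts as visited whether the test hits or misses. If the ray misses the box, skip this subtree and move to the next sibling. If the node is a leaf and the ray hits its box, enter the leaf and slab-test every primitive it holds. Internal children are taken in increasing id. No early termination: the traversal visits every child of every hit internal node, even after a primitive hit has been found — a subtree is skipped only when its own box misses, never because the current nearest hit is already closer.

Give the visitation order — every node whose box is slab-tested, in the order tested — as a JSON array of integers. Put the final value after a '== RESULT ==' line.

Traverse from the root:
N0 x:[8,43] y:[18,91/3] z:[61/3,97/3] -> hit [61/3,91/3], descend [6, 13]
  N6 x:[9,42] y:[18,74/3] z:[61/3,95/3] -> hit [61/3,74/3], descend [3, 11]
    N3 x:[9,42] y:[20,74/3] z:[77/3,95/3] -> miss, prune
    N11 x:[13,41] y:[18,23] z:[61/3,76/3] -> hit [61/3,23], descend [1, 7]
      N1 x:[28,41] y:[18,20] z:[61/3,76/3] -> miss, prune
      N7 x:[13,23] y:[21,23] z:[64/3,68/3] -> hit [64/3,68/3] leaf, test {P2@t=22, P10(miss)}
  N13 x:[8,43] y:[70/3,91/3] z:[62/3,97/3] -> hit [70/3,91/3], descend [9, 12]
    N9 x:[35,43] y:[70/3,89/3] z:[62/3,31] -> miss, prune
    N12 x:[8,36] y:[70/3,91/3] z:[22,97/3] -> hit [70/3,91/3], descend [8, 14]
      N8 x:[10,36] y:[70/3,88/3] z:[22,24] -> hit [70/3,24] leaf, test {P6(miss), P9(miss)}
      N14 x:[8,27] y:[26,91/3] z:[79/3,97/3] -> hit [79/3,27] leaf, test {P1(miss), P11(miss)}

order=[0, 6, 3, 11, 1, 7, 13, 9, 12, 8, 14]  |boxes|=11  |leaves|=3  hit=P2

== RESULT ==
[0, 6, 3, 11, 1, 7, 13, 9, 12, 8, 14]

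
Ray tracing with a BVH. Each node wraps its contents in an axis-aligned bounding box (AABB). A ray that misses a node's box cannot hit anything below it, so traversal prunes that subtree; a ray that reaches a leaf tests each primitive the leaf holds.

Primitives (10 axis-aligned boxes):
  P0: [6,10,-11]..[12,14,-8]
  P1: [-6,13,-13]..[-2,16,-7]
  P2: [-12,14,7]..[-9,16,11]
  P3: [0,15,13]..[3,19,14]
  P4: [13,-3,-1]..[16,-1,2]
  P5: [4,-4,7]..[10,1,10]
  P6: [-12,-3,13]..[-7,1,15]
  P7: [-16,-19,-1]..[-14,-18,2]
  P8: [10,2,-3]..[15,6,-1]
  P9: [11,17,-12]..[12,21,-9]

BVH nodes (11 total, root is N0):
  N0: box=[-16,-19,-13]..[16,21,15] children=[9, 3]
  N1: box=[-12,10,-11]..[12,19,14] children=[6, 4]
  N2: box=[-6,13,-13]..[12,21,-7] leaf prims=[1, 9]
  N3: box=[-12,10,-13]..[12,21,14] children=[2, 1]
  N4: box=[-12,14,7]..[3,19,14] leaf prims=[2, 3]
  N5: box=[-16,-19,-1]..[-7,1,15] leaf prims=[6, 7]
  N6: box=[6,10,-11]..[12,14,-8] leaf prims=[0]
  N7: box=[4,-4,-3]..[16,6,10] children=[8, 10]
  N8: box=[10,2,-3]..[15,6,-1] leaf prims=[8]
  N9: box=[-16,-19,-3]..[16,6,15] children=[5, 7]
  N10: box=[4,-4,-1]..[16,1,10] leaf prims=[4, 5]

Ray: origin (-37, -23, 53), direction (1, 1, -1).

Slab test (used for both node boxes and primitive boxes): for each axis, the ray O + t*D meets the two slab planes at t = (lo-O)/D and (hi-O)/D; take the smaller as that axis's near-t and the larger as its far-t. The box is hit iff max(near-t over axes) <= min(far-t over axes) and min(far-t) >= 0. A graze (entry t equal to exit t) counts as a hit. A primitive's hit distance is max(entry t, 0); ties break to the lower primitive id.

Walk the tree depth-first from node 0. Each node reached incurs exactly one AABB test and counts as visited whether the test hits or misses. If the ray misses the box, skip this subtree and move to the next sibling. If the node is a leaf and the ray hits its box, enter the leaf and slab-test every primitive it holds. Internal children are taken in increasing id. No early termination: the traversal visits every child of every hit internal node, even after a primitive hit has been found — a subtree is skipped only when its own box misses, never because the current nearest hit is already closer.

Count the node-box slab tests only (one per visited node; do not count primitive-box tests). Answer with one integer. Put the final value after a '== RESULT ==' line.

Walk:
N0 x:[21,53] y:[4,44] z:[38,66] -> hit [38,44], descend [3, 9]
  N3 x:[25,49] y:[33,44] z:[39,66] -> hit [39,44], descend [1, 2]
    N1 x:[25,49] y:[33,42] z:[39,64] -> hit [39,42], descend [4, 6]
      N4 x:[25,40] y:[37,42] z:[39,46] -> hit [39,40] leaf, test {P2(miss), P3@t=39}
      N6 x:[43,49] y:[33,37] z:[61,64] -> miss, prune
    N2 x:[31,49] y:[36,44] z:[60,66] -> miss, prune
  N9 x:[21,53] y:[4,29] z:[38,56] -> miss, prune

Summary -> nodes [0, 3, 1, 4, 6, 2, 9]; box-tests=7; leaf-entries=1; first=P3

== RESULT ==
7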